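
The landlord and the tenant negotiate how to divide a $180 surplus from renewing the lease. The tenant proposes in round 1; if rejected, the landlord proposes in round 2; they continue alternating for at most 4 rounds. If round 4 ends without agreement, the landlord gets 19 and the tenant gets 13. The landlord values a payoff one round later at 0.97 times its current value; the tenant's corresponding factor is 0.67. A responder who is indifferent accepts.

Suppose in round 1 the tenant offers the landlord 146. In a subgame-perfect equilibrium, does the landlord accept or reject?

Reject

Round 4 (the landlord proposes): the tenant gets 13 if talks fail, so the landlord offers 13 and keeps 167.
Round 3 (the tenant proposes): the landlord can get 167 next round, worth 0.97 × 167 = 161.99 now; the tenant offers that and keeps 18.01.
Round 2 (the landlord proposes): the tenant can get 18.01 next round, worth 0.67 × 18.01 = 12.0667 now, so the landlord offers 12.0667, keeping 167.9333.
So by rejecting in round 1, the landlord gets 167.9333 next round, worth 0.97 × 167.9333 = 162.895301 now.
Offer 146 < 162.895301, so the landlord rejects.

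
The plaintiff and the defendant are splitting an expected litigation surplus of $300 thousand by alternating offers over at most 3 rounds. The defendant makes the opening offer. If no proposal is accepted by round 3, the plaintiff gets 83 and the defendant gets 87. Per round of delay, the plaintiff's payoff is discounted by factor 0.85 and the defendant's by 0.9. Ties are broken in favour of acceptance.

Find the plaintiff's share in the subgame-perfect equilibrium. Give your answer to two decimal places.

89.00

Round 3 (the defendant proposes): the plaintiff gets 83 if talks fail, so the defendant offers 83 and keeps 217.
Round 2 (the plaintiff proposes): the defendant can get 217 next round, worth 0.9 × 217 = 195.3 now. The plaintiff offers 195.3 and keeps 300 − 195.3 = 104.7.
Round 1 (the defendant proposes): the plaintiff can get 104.7 next round, worth 0.85 × 104.7 = 88.995 now. The defendant offers 88.995 and keeps 300 − 88.995 = 211.005.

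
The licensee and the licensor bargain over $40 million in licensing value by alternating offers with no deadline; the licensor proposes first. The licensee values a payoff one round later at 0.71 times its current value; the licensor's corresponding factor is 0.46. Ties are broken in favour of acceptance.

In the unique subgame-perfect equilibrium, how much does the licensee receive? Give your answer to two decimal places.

22.77

Let x be the licensor's share when the licensor proposes and y be the licensee's share when the licensee proposes.
The licensee accepts iff offered ≥ 0.71·y, so x = 40 − 0.71y. Symmetrically y = 40 − 0.46x.
Substituting: x = 40 − 0.71(40 − 0.46x), giving x(1 − 0.46·0.71) = 40(1 − 0.71).
So x = 40 × 0.29 / 0.6734 ≈ 17.2260, and the licensee receives 40 − x ≈ 22.7740.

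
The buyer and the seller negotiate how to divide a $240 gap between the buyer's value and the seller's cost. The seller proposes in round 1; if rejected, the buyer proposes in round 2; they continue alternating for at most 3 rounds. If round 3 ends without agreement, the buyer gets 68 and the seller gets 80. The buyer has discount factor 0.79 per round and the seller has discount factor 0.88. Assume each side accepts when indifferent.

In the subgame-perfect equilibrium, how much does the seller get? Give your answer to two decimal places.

169.97

Round 3 (the seller proposes): the buyer gets 68 if talks fail, so the seller offers 68 and keeps 172.
Round 2 (the buyer proposes): the seller can get 172 next round, worth 0.88 × 172 = 151.36 now. The buyer offers 151.36 and keeps 240 − 151.36 = 88.64.
Round 1 (the seller proposes): the buyer can get 88.64 next round, worth 0.79 × 88.64 = 70.0256 now. The seller offers 70.0256 and keeps 240 − 70.0256 = 169.9744.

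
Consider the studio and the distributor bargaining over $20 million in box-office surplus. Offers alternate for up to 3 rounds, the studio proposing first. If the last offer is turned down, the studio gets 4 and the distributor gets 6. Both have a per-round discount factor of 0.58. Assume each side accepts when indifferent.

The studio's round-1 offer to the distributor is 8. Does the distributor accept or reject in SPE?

Accept

Round 3 (the studio proposes): the distributor gets 6 if talks fail, so the studio offers 6 and keeps 14.
Round 2 (the distributor proposes): the studio can get 14 next round, worth 0.58 × 14 = 8.12 now, so the distributor offers 8.12, keeping 11.88.
So by rejecting in round 1, the distributor gets 11.88 next round, worth 0.58 × 11.88 = 6.8904 now.
Offer 8 ≥ 6.8904, so the distributor accepts.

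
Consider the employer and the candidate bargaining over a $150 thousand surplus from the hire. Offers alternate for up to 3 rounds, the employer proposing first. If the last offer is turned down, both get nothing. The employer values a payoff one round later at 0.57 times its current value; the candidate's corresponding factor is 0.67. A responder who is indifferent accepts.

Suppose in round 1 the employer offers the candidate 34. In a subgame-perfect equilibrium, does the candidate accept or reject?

Reject

Work out the candidate's continuation value if the offer is rejected.
Round 3 (the employer proposes): the candidate will accept anything ≥ 0, so the employer offers 0 and keeps 150.
Round 2 (the candidate proposes): the employer can get 150 next round, worth 0.57 × 150 = 85.5 now. The candidate offers 85.5 and keeps 150 − 85.5 = 64.5.
So by rejecting in round 1, the candidate gets 64.5 next round, worth 0.67 × 64.5 = 43.215 now.
Offer 34 < 43.215, so the candidate rejects.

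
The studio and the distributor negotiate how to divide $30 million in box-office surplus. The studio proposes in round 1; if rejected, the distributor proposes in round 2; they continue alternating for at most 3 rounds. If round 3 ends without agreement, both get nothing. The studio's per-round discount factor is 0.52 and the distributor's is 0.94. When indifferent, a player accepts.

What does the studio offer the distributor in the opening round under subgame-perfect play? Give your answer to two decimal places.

Round 3 (the studio proposes): rejection yields 0 for the distributor; the studio offers 0 and keeps 30.
Round 2 (the distributor proposes): the studio can get 30 next round, worth 0.52 × 30 = 15.6 now; the distributor offers that and keeps 14.4.
Round 1 (the studio proposes): the distributor can get 14.4 next round, worth 0.94 × 14.4 = 13.536 now. The studio offers 13.536 and keeps 30 − 13.536 = 16.464.

13.54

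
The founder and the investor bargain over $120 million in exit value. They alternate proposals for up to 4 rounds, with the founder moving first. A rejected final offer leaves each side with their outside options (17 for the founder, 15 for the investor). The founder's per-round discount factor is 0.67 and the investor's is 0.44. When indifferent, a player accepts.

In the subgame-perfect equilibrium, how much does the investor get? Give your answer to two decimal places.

30.78

Round 4 (the investor proposes): the founder gets 17 if talks fail, so the investor offers 17 and keeps 103.
Round 3 (the founder proposes): the investor can get 103 next round, worth 0.44 × 103 = 45.32 now. The founder offers 45.32 and keeps 120 − 45.32 = 74.68.
Round 2 (the investor proposes): the founder can get 74.68 next round, worth 0.67 × 74.68 = 50.0356 now. The investor offers 50.0356 and keeps 120 − 50.0356 = 69.9644.
Round 1 (the founder proposes): the investor can get 69.9644 next round, worth 0.44 × 69.9644 = 30.784336 now, so the founder offers 30.784336, keeping 89.215664.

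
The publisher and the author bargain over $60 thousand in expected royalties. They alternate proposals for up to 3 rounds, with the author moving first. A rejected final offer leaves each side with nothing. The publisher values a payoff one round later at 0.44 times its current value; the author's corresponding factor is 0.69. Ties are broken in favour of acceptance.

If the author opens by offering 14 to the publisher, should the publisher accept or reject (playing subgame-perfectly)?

Round 3 (the author proposes): rejection yields 0 for the publisher; the author offers 0 and keeps 60.
Round 2 (the publisher proposes): the author can get 60 next round, worth 0.69 × 60 = 41.4 now. The publisher offers 41.4 and keeps 60 − 41.4 = 18.6.
So by rejecting in round 1, the publisher gets 18.6 next round, worth 0.44 × 18.6 = 8.184 now.
Offer 14 ≥ 8.184, so the publisher accepts.

Accept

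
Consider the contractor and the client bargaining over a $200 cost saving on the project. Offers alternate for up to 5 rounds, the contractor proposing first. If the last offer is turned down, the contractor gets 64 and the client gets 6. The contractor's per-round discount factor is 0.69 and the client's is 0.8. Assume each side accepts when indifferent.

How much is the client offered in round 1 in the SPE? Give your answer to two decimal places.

Round 5 (the contractor proposes): the client gets 6 if talks fail, so the contractor offers 6 and keeps 194.
Round 4 (the client proposes): the contractor can get 194 next round, worth 0.69 × 194 = 133.86 now; the client offers that and keeps 66.14.
Round 3 (the contractor proposes): the client can get 66.14 next round, worth 0.8 × 66.14 = 52.912 now, so the contractor offers 52.912, keeping 147.088.
Round 2 (the client proposes): the contractor can get 147.088 next round, worth 0.69 × 147.088 = 101.49072 now, so the client offers 101.49072, keeping 98.50928.
Round 1 (the contractor proposes): the client can get 98.50928 next round, worth 0.8 × 98.50928 = 78.807424 now; the contractor offers that and keeps 121.192576.

78.81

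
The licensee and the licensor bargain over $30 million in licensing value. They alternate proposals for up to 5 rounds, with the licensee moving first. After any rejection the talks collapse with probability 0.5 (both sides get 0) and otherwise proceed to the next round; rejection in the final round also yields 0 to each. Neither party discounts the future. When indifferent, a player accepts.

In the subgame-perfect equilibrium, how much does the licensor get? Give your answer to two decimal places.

9.38

Round 5 (the licensee proposes): rejection yields 0 for the licensor; the licensee offers 0 and keeps 30.
Round 4 (the licensor proposes): rejecting gives the licensee an expected 0.5 × 30 = 15, so the licensor offers 15, keeping 15.
Round 3 (the licensee proposes): rejecting gives the licensor an expected 0.5 × 15 = 7.5. The licensee offers 7.5 and keeps 30 − 7.5 = 22.5.
Round 2 (the licensor proposes): rejecting gives the licensee an expected 0.5 × 22.5 = 11.25; the licensor offers that and keeps 18.75.
Round 1 (the licensee proposes): rejecting gives the licensor an expected 0.5 × 18.75 = 9.375. The licensee offers 9.375 and keeps 30 − 9.375 = 20.625.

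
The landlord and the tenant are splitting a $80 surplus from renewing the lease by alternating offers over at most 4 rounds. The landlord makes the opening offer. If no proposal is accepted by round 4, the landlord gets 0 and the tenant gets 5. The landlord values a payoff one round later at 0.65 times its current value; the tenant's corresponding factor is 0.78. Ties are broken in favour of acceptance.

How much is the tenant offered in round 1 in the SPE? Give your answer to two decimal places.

Round 4 (the tenant proposes): rejection yields 0 for the landlord; the tenant offers 0 and keeps 80.
Round 3 (the landlord proposes): the tenant can get 80 next round, worth 0.78 × 80 = 62.4 now; the landlord offers that and keeps 17.6.
Round 2 (the tenant proposes): the landlord can get 17.6 next round, worth 0.65 × 17.6 = 11.44 now, so the tenant offers 11.44, keeping 68.56.
Round 1 (the landlord proposes): the tenant can get 68.56 next round, worth 0.78 × 68.56 = 53.4768 now, so the landlord offers 53.4768, keeping 26.5232.

53.48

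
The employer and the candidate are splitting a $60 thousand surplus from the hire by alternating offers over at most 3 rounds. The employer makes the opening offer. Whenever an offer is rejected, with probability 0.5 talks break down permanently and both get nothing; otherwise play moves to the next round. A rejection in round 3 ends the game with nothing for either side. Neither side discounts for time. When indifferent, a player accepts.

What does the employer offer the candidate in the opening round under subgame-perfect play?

Round 3 (the employer proposes): rejection yields 0 for the candidate; the employer offers 0 and keeps 60.
Round 2 (the candidate proposes): rejecting gives the employer an expected 0.5 × 60 = 30. The candidate offers 30 and keeps 60 − 30 = 30.
Round 1 (the employer proposes): rejecting gives the candidate an expected 0.5 × 30 = 15, so the employer offers 15, keeping 45.

15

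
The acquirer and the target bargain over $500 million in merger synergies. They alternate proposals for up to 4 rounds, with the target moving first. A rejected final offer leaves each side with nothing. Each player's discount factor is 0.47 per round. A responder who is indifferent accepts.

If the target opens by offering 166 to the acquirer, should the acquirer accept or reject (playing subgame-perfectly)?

Reject

Round 4 (the acquirer proposes): rejection yields 0 for the target; the acquirer offers 0 and keeps 500.
Round 3 (the target proposes): the acquirer can get 500 next round, worth 0.47 × 500 = 235 now. The target offers 235 and keeps 500 − 235 = 265.
Round 2 (the acquirer proposes): the target can get 265 next round, worth 0.47 × 265 = 124.55 now, so the acquirer offers 124.55, keeping 375.45.
So by rejecting in round 1, the acquirer gets 375.45 next round, worth 0.47 × 375.45 = 176.4615 now.
Offer 166 < 176.4615, so the acquirer rejects.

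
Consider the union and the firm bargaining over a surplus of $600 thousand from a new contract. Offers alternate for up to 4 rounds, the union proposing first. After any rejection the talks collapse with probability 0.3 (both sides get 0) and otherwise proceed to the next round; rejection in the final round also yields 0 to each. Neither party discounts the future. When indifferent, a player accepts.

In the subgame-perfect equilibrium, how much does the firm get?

Round 4 (the firm proposes): rejection yields 0 for the union; the firm offers 0 and keeps 600.
Round 3 (the union proposes): rejecting gives the firm an expected 0.7 × 600 = 420. The union offers 420 and keeps 600 − 420 = 180.
Round 2 (the firm proposes): rejecting gives the union an expected 0.7 × 180 = 126; the firm offers that and keeps 474.
Round 1 (the union proposes): rejecting gives the firm an expected 0.7 × 474 = 331.8; the union offers that and keeps 268.2.

331.8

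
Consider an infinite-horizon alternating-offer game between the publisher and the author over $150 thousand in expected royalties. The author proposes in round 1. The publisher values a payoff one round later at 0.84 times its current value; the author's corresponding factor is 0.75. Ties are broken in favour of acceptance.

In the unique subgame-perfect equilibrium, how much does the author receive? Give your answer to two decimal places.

Let x be the author's share when the author proposes and y be the publisher's share when the publisher proposes.
The publisher accepts iff offered ≥ 0.84·y, so x = 150 − 0.84y. Symmetrically y = 150 − 0.75x.
Substituting: x = 150 − 0.84(150 − 0.75x), giving x(1 − 0.75·0.84) = 150(1 − 0.84).
So x = 150 × 0.16 / 0.37 ≈ 64.8649, and the publisher receives 150 − x ≈ 85.1351.

64.86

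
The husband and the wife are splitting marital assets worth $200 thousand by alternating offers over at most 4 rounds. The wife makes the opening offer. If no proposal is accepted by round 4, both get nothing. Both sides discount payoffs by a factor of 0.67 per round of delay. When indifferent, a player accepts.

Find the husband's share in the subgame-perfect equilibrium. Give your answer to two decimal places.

Round 4 (the husband proposes): rejection yields 0 for the wife; the husband offers 0 and keeps 200.
Round 3 (the wife proposes): the husband can get 200 next round, worth 0.67 × 200 = 134 now. The wife offers 134 and keeps 200 − 134 = 66.
Round 2 (the husband proposes): the wife can get 66 next round, worth 0.67 × 66 = 44.22 now. The husband offers 44.22 and keeps 200 − 44.22 = 155.78.
Round 1 (the wife proposes): the husband can get 155.78 next round, worth 0.67 × 155.78 = 104.3726 now, so the wife offers 104.3726, keeping 95.6274.

104.37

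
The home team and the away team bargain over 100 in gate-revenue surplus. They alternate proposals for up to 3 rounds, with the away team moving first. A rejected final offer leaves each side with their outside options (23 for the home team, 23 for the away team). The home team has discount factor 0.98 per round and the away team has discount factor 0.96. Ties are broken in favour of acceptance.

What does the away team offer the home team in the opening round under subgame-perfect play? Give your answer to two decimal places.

Round 3 (the away team proposes): the home team gets 23 if talks fail, so the away team offers 23 and keeps 77.
Round 2 (the home team proposes): the away team can get 77 next round, worth 0.96 × 77 = 73.92 now, so the home team offers 73.92, keeping 26.08.
Round 1 (the away team proposes): the home team can get 26.08 next round, worth 0.98 × 26.08 = 25.5584 now. The away team offers 25.5584 and keeps 100 − 25.5584 = 74.4416.

25.56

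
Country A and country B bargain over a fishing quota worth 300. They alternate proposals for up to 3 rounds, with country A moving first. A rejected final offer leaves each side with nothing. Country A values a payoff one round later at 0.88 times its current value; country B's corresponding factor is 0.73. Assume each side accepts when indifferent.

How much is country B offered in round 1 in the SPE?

26.28

Solve by backward induction from round 3.
Round 3 (country A proposes): rejection yields 0 for country B; country A offers 0 and keeps 300.
Round 2 (country B proposes): country A can get 300 next round, worth 0.88 × 300 = 264 now, so country B offers 264, keeping 36.
Round 1 (country A proposes): country B can get 36 next round, worth 0.73 × 36 = 26.28 now, so country A offers 26.28, keeping 273.72.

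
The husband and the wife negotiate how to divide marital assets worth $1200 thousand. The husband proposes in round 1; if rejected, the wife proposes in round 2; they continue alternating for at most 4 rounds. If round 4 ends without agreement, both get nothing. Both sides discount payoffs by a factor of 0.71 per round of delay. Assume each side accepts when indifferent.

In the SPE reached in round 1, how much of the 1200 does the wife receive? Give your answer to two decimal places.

676.57

Round 4 (the wife proposes): rejection yields 0 for the husband; the wife offers 0 and keeps 1200.
Round 3 (the husband proposes): the wife can get 1200 next round, worth 0.71 × 1200 = 852 now, so the husband offers 852, keeping 348.
Round 2 (the wife proposes): the husband can get 348 next round, worth 0.71 × 348 = 247.08 now. The wife offers 247.08 and keeps 1200 − 247.08 = 952.92.
Round 1 (the husband proposes): the wife can get 952.92 next round, worth 0.71 × 952.92 = 676.5732 now, so the husband offers 676.5732, keeping 523.4268.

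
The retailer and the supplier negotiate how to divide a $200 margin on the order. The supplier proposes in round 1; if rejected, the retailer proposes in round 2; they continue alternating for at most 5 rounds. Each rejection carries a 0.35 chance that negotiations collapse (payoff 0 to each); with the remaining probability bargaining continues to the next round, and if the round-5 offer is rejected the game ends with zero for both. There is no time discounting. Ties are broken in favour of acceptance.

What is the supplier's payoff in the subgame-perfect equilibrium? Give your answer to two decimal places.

Round 5 (the supplier proposes): the retailer will accept anything ≥ 0, so the supplier offers 0 and keeps 200.
Round 4 (the retailer proposes): rejecting gives the supplier an expected 0.65 × 200 = 130; the retailer offers that and keeps 70.
Round 3 (the supplier proposes): rejecting gives the retailer an expected 0.65 × 70 = 45.5; the supplier offers that and keeps 154.5.
Round 2 (the retailer proposes): rejecting gives the supplier an expected 0.65 × 154.5 = 100.425; the retailer offers that and keeps 99.575.
Round 1 (the supplier proposes): rejecting gives the retailer an expected 0.65 × 99.575 = 64.72375. The supplier offers 64.72375 and keeps 200 − 64.72375 = 135.27625.

135.28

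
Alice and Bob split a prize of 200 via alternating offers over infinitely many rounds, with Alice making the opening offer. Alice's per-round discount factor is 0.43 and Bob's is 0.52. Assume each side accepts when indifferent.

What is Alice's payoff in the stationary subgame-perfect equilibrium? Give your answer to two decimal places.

In a stationary SPE each proposer offers the other exactly their discounted continuation value.
If Alice keeps x when proposing and Bob keeps y when proposing, then x = 200 − 0.52y and y = 200 − 0.43x.
Solving: x = 200(1 − 0.52) / (1 − 0.43·0.52) = 96 / 0.7764 ≈ 123.6476.
Bob gets 200 − 123.6476 ≈ 76.3524.

123.65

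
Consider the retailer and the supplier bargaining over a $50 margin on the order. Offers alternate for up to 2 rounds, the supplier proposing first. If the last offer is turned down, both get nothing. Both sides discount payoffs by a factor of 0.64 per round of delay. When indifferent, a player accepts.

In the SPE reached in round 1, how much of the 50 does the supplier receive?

By backward induction:
Round 2 (the retailer proposes): rejection yields 0 for the supplier; the retailer offers 0 and keeps 50.
Round 1 (the supplier proposes): the retailer can get 50 next round, worth 0.64 × 50 = 32 now; the supplier offers that and keeps 18.

18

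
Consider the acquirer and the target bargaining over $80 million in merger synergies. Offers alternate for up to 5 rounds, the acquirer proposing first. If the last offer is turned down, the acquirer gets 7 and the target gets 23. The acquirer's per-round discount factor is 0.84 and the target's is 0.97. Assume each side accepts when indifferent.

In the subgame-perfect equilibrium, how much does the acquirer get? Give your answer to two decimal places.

Work backward from the last round.
Round 5 (the acquirer proposes): the target gets 23 if talks fail, so the acquirer offers 23 and keeps 57.
Round 4 (the target proposes): the acquirer can get 57 next round, worth 0.84 × 57 = 47.88 now; the target offers that and keeps 32.12.
Round 3 (the acquirer proposes): the target can get 32.12 next round, worth 0.97 × 32.12 = 31.1564 now. The acquirer offers 31.1564 and keeps 80 − 31.1564 = 48.8436.
Round 2 (the target proposes): the acquirer can get 48.8436 next round, worth 0.84 × 48.8436 = 41.028624 now; the target offers that and keeps 38.971376.
Round 1 (the acquirer proposes): the target can get 38.971376 next round, worth 0.97 × 38.971376 = 37.80223472 now. The acquirer offers 37.80223472 and keeps 80 − 37.80223472 = 42.19776528.

42.20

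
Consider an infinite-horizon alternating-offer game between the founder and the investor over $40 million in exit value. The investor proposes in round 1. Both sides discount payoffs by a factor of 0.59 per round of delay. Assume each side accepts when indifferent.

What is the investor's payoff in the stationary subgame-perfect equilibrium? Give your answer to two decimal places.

In a stationary SPE each proposer offers the other exactly their discounted continuation value.
If the investor keeps x when proposing and the founder keeps y when proposing, then x = 40 − 0.59y and y = 40 − 0.59x.
Solving: x = 40(1 − 0.59) / (1 − 0.59·0.59) = 16.4 / 0.6519 ≈ 25.1572.
The founder gets 40 − 25.1572 ≈ 14.8428.

25.16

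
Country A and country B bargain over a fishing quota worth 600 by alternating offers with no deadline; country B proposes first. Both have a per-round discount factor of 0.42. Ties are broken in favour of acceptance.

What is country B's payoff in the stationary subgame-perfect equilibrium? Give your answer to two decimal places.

In a stationary SPE each proposer offers the other exactly their discounted continuation value.
If country B keeps x when proposing and country A keeps y when proposing, then x = 600 − 0.42y and y = 600 − 0.42x.
Solving: x = 600(1 − 0.42) / (1 − 0.42·0.42) = 348 / 0.8236 ≈ 422.5352.
Country A gets 600 − 422.5352 ≈ 177.4648.

422.54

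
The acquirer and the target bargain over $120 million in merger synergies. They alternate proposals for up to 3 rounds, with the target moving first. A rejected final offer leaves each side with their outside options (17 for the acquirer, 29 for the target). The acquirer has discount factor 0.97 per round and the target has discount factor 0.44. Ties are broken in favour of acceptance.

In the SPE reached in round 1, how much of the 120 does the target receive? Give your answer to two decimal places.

47.56

Solve by backward induction from round 3.
Round 3 (the target proposes): the acquirer gets 17 if talks fail, so the target offers 17 and keeps 103.
Round 2 (the acquirer proposes): the target can get 103 next round, worth 0.44 × 103 = 45.32 now, so the acquirer offers 45.32, keeping 74.68.
Round 1 (the target proposes): the acquirer can get 74.68 next round, worth 0.97 × 74.68 = 72.4396 now. The target offers 72.4396 and keeps 120 − 72.4396 = 47.5604.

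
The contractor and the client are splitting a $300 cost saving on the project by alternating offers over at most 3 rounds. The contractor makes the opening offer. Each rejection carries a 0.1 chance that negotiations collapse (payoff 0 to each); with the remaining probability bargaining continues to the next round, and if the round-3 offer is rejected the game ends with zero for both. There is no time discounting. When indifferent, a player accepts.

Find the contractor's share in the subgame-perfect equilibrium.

273

Round 3 (the contractor proposes): the client will accept anything ≥ 0, so the contractor offers 0 and keeps 300.
Round 2 (the client proposes): rejecting gives the contractor an expected 0.9 × 300 = 270. The client offers 270 and keeps 300 − 270 = 30.
Round 1 (the contractor proposes): rejecting gives the client an expected 0.9 × 30 = 27; the contractor offers that and keeps 273.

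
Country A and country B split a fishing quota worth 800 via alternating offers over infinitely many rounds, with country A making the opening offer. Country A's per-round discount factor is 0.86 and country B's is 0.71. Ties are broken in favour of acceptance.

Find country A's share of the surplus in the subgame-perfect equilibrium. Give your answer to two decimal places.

595.79

Let x be country A's share when country A proposes and y be country B's share when country B proposes.
Country B accepts iff offered ≥ 0.71·y, so x = 800 − 0.71y. Symmetrically y = 800 − 0.86x.
Substituting: x = 800 − 0.71(800 − 0.86x), giving x(1 − 0.86·0.71) = 800(1 − 0.71).
So x = 800 × 0.29 / 0.3894 ≈ 595.7884, and country B receives 800 − x ≈ 204.2116.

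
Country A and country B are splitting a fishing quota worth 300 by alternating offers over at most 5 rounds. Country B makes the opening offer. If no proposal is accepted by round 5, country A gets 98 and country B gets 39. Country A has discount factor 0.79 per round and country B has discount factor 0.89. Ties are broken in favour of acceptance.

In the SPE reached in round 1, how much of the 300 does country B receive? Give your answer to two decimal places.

207.15

Round 5 (country B proposes): country A gets 98 if talks fail, so country B offers 98 and keeps 202.
Round 4 (country A proposes): country B can get 202 next round, worth 0.89 × 202 = 179.78 now; country A offers that and keeps 120.22.
Round 3 (country B proposes): country A can get 120.22 next round, worth 0.79 × 120.22 = 94.9738 now, so country B offers 94.9738, keeping 205.0262.
Round 2 (country A proposes): country B can get 205.0262 next round, worth 0.89 × 205.0262 = 182.473318 now. Country A offers 182.473318 and keeps 300 − 182.473318 = 117.526682.
Round 1 (country B proposes): country A can get 117.526682 next round, worth 0.79 × 117.526682 = 92.84607878 now; country B offers that and keeps 207.15392122.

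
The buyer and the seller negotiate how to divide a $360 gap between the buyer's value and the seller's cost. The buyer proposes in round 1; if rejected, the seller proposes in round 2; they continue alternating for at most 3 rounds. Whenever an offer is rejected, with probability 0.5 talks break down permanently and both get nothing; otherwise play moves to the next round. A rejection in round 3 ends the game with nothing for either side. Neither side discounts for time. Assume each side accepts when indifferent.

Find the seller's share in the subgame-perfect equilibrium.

90

By backward induction:
Round 3 (the buyer proposes): rejection yields 0 for the seller; the buyer offers 0 and keeps 360.
Round 2 (the seller proposes): rejecting gives the buyer an expected 0.5 × 360 = 180. The seller offers 180 and keeps 360 − 180 = 180.
Round 1 (the buyer proposes): rejecting gives the seller an expected 0.5 × 180 = 90; the buyer offers that and keeps 270.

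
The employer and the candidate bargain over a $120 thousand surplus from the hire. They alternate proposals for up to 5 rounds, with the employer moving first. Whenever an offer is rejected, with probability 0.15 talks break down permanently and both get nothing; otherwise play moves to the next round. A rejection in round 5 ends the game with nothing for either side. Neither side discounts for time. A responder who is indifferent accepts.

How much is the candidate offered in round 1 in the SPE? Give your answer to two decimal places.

Round 5 (the employer proposes): the candidate will accept anything ≥ 0, so the employer offers 0 and keeps 120.
Round 4 (the candidate proposes): rejecting gives the employer an expected 0.85 × 120 = 102, so the candidate offers 102, keeping 18.
Round 3 (the employer proposes): rejecting gives the candidate an expected 0.85 × 18 = 15.3; the employer offers that and keeps 104.7.
Round 2 (the candidate proposes): rejecting gives the employer an expected 0.85 × 104.7 = 88.995; the candidate offers that and keeps 31.005.
Round 1 (the employer proposes): rejecting gives the candidate an expected 0.85 × 31.005 = 26.35425, so the employer offers 26.35425, keeping 93.64575.

26.35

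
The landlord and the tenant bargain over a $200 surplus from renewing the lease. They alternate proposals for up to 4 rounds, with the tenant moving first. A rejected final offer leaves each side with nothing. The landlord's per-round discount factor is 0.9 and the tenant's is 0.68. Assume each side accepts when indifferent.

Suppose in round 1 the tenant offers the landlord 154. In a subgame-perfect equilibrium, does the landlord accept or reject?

Reject

Round 4 (the landlord proposes): the tenant will accept anything ≥ 0, so the landlord offers 0 and keeps 200.
Round 3 (the tenant proposes): the landlord can get 200 next round, worth 0.9 × 200 = 180 now; the tenant offers that and keeps 20.
Round 2 (the landlord proposes): the tenant can get 20 next round, worth 0.68 × 20 = 13.6 now. The landlord offers 13.6 and keeps 200 − 13.6 = 186.4.
So by rejecting in round 1, the landlord gets 186.4 next round, worth 0.9 × 186.4 = 167.76 now.
Offer 154 < 167.76, so the landlord rejects.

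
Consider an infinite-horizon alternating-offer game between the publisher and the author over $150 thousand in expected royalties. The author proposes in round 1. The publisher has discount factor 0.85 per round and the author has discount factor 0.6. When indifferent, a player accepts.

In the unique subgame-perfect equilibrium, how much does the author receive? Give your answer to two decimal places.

When the author proposes, the publisher accepts any offer worth at least 0.85 times what the publisher would get by proposing next round; and vice versa.
This gives x = 150 − 0.85y and y = 150 − 0.6x, where x and y are each side's share when it proposes.
Hence (1 − 0.85·0.6)x = 150(1 − 0.85), i.e. 0.49·x = 22.5.
x ≈ 45.9184; the publisher's share is 150 − x ≈ 104.0816.

45.92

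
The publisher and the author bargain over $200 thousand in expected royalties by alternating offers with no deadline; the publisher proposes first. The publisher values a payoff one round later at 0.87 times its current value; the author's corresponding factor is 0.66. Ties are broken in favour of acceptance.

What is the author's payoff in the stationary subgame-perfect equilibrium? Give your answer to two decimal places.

Let x be the publisher's share when the publisher proposes and y be the author's share when the author proposes.
The author accepts iff offered ≥ 0.66·y, so x = 200 − 0.66y. Symmetrically y = 200 − 0.87x.
Substituting: x = 200 − 0.66(200 − 0.87x), giving x(1 − 0.87·0.66) = 200(1 − 0.66).
So x = 200 × 0.34 / 0.4258 ≈ 159.6994, and the author receives 200 − x ≈ 40.3006.

40.30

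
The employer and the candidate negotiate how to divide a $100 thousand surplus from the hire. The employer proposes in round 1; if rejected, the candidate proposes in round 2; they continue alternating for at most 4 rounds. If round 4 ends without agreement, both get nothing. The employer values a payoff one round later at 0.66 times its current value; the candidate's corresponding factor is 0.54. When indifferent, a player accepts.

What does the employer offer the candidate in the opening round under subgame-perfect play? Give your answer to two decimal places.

37.61

Work backward from the last round.
Round 4 (the candidate proposes): rejection yields 0 for the employer; the candidate offers 0 and keeps 100.
Round 3 (the employer proposes): the candidate can get 100 next round, worth 0.54 × 100 = 54 now, so the employer offers 54, keeping 46.
Round 2 (the candidate proposes): the employer can get 46 next round, worth 0.66 × 46 = 30.36 now. The candidate offers 30.36 and keeps 100 − 30.36 = 69.64.
Round 1 (the employer proposes): the candidate can get 69.64 next round, worth 0.54 × 69.64 = 37.6056 now, so the employer offers 37.6056, keeping 62.3944.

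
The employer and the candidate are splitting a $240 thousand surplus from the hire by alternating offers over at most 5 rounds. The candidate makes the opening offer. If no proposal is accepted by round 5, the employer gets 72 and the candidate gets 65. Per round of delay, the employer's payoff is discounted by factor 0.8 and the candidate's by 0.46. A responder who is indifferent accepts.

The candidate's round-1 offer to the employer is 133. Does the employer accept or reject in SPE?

Round 5 (the candidate proposes): the employer gets 72 if talks fail, so the candidate offers 72 and keeps 168.
Round 4 (the employer proposes): the candidate can get 168 next round, worth 0.46 × 168 = 77.28 now, so the employer offers 77.28, keeping 162.72.
Round 3 (the candidate proposes): the employer can get 162.72 next round, worth 0.8 × 162.72 = 130.176 now. The candidate offers 130.176 and keeps 240 − 130.176 = 109.824.
Round 2 (the employer proposes): the candidate can get 109.824 next round, worth 0.46 × 109.824 = 50.51904 now, so the employer offers 50.51904, keeping 189.48096.
So by rejecting in round 1, the employer gets 189.48096 next round, worth 0.8 × 189.48096 = 151.584768 now.
Offer 133 < 151.584768, so the employer rejects.

Reject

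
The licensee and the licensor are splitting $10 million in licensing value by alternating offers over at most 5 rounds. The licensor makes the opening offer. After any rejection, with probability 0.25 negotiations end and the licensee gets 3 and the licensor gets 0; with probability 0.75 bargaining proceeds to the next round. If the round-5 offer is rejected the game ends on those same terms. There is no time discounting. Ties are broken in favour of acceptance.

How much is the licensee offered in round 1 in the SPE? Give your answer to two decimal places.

Round 5 (the licensor proposes): the licensee gets 3 if talks fail, so the licensor offers 3 and keeps 7.
Round 4 (the licensee proposes): rejecting gives the licensor an expected 0.75 × 7 = 5.25. The licensee offers 5.25 and keeps 10 − 5.25 = 4.75.
Round 3 (the licensor proposes): rejecting gives the licensee an expected 0.75 × 4.75 + 0.25 × 3 = 4.3125. The licensor offers 4.3125 and keeps 10 − 4.3125 = 5.6875.
Round 2 (the licensee proposes): rejecting gives the licensor an expected 0.75 × 5.6875 = 4.265625, so the licensee offers 4.265625, keeping 5.734375.
Round 1 (the licensor proposes): rejecting gives the licensee an expected 0.75 × 5.734375 + 0.25 × 3 = 5.05078125. The licensor offers 5.05078125 and keeps 10 − 5.05078125 = 4.94921875.

5.05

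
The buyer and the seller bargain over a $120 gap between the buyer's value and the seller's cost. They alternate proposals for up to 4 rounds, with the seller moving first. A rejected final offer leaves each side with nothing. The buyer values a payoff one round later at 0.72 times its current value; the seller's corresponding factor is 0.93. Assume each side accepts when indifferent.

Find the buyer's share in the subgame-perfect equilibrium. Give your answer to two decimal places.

Round 4 (the buyer proposes): the seller will accept anything ≥ 0, so the buyer offers 0 and keeps 120.
Round 3 (the seller proposes): the buyer can get 120 next round, worth 0.72 × 120 = 86.4 now; the seller offers that and keeps 33.6.
Round 2 (the buyer proposes): the seller can get 33.6 next round, worth 0.93 × 33.6 = 31.248 now, so the buyer offers 31.248, keeping 88.752.
Round 1 (the seller proposes): the buyer can get 88.752 next round, worth 0.72 × 88.752 = 63.90144 now; the seller offers that and keeps 56.09856.

63.90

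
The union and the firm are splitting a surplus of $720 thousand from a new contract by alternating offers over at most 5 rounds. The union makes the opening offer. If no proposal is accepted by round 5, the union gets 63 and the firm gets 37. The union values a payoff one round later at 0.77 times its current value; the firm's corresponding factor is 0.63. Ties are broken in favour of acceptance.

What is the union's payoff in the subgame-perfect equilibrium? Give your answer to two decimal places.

556.36

Round 5 (the union proposes): the firm gets 37 if talks fail, so the union offers 37 and keeps 683.
Round 4 (the firm proposes): the union can get 683 next round, worth 0.77 × 683 = 525.91 now, so the firm offers 525.91, keeping 194.09.
Round 3 (the union proposes): the firm can get 194.09 next round, worth 0.63 × 194.09 = 122.2767 now, so the union offers 122.2767, keeping 597.7233.
Round 2 (the firm proposes): the union can get 597.7233 next round, worth 0.77 × 597.7233 = 460.246941 now, so the firm offers 460.246941, keeping 259.753059.
Round 1 (the union proposes): the firm can get 259.753059 next round, worth 0.63 × 259.753059 = 163.64442717 now. The union offers 163.64442717 and keeps 720 − 163.64442717 = 556.35557283.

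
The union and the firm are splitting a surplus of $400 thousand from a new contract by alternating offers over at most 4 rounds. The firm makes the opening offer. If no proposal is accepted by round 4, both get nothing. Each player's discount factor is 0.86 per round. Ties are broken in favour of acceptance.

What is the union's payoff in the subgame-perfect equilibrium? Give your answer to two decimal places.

302.58

Solve by backward induction from round 4.
Round 4 (the union proposes): rejection yields 0 for the firm; the union offers 0 and keeps 400.
Round 3 (the firm proposes): the union can get 400 next round, worth 0.86 × 400 = 344 now. The firm offers 344 and keeps 400 − 344 = 56.
Round 2 (the union proposes): the firm can get 56 next round, worth 0.86 × 56 = 48.16 now, so the union offers 48.16, keeping 351.84.
Round 1 (the firm proposes): the union can get 351.84 next round, worth 0.86 × 351.84 = 302.5824 now. The firm offers 302.5824 and keeps 400 − 302.5824 = 97.4176.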